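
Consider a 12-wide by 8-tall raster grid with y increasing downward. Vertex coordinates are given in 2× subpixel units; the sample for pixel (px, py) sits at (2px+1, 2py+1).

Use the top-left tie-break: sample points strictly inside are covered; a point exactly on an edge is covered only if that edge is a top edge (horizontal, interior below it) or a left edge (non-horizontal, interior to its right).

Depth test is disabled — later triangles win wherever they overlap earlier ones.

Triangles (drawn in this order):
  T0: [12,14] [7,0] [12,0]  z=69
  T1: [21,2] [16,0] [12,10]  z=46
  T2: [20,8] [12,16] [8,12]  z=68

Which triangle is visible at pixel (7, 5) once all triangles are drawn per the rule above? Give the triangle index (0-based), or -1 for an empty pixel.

T0:
  2·area = 70
  edge (12, 14)→(7, 0): d=(-5,-14) top-left  bias=+0
  edge (7, 0)→(12, 0): d=(5,0) top-left  bias=+0
  edge (12, 0)→(12, 14): d=(0,14) right/bottom  bias=-1
    (4,0)@(9, 1): e=[23,5,42] → #
    (5,0)@(11, 1): e=[51,5,14] → #
    (6,0)@(13, 1): e=[79,5,-14] → ·
    (4,1)@(9, 3): e=[13,15,42] → #
    (6,1)@(13, 3): e=[69,15,-14] → ·
    (4,2)@(9, 5): e=[3,25,42] → #
    (6,2)@(13, 5): e=[59,25,-14] → ·
    (4,3)@(9, 7): e=[-7,35,42] → ·
    (5,3)@(11, 7): e=[21,35,14] → #
    (6,3)@(13, 7): e=[49,35,-14] → ·
    (5,4)@(11, 9): e=[11,45,14] → #
    (6,4)@(13, 9): e=[39,45,-14] → ·
  covered (9 px):
    · · · · # # · · · · · ·
    · · · · # # · · · · · ·
    · · · · # # · · · · · ·
    · · · · · # · · · · · ·
    · · · · · # · · · · · ·
    · · · · · # · · · · · ·
    · · · · · · · · · · · ·
    · · · · · · · · · · · ·
T1:
  2·area = 58  (B↔C swapped to make it positive)
  edge (21, 2)→(12, 10): d=(-9,8) right/bottom  bias=-1
  edge (12, 10)→(16, 0): d=(4,-10) top-left  bias=+0
  edge (16, 0)→(21, 2): d=(5,2) right/bottom  bias=-1
    (8,0)@(17, 1): e=[41,14,3] → #
    (9,0)@(19, 1): e=[25,34,-1] → ·
    (7,1)@(15, 3): e=[39,2,17] → #
    (9,1)@(19, 3): e=[7,42,9] → #
    (10,1)@(21, 3): e=[-9,62,5] → ·
    (7,2)@(15, 5): e=[21,10,27] → #
    (9,2)@(19, 5): e=[-11,50,19] → ·
    (7,3)@(15, 7): e=[3,18,37] → #
    (8,3)@(17, 7): e=[-13,38,33] → ·
    (6,4)@(13, 9): e=[1,6,51] → #
    (7,4)@(15, 9): e=[-15,26,47] → ·
    (6,5)@(13, 11): e=[-17,14,61] → ·
  covered (8 px):
    · · · · · · · · # · · ·
    · · · · · · · # # # · ·
    · · · · · · · # # · · ·
    · · · · · · · # · · · ·
    · · · · · · # · · · · ·
    · · · · · · · · · · · ·
    · · · · · · · · · · · ·
    · · · · · · · · · · · ·
T2:
  2·area = 64
  edge (20, 8)→(12, 16): d=(-8,8) right/bottom  bias=-1
  edge (12, 16)→(8, 12): d=(-4,-4) top-left  bias=+0
  edge (8, 12)→(20, 8): d=(12,-4) top-left  bias=+0
    (0,2)@(1, 5): e=[176,0,-112] → ·  [on edge]
    (11,2)@(23, 5): e=[0,88,-24] → ·  [on edge]
    (1,3)@(3, 7): e=[144,0,-80] → ·  [on edge]
    (10,3)@(21, 7): e=[0,72,-8] → ·  [on edge]
    (11,3)@(23, 7): e=[-16,80,0] → ·  [on edge]
    (2,4)@(5, 9): e=[112,0,-48] → ·  [on edge]
    (8,4)@(17, 9): e=[16,48,0] → #  [on edge]
    (9,4)@(19, 9): e=[0,56,8] → ·  [on edge]
    (3,5)@(7, 11): e=[80,0,-16] → ·  [on edge]
    (5,5)@(11, 11): e=[48,16,0] → #  [on edge]
    (6,5)@(13, 11): e=[32,24,8] → #
    (7,5)@(15, 11): e=[16,32,16] → #
    (8,5)@(17, 11): e=[0,40,24] → ·  [on edge]
    (2,6)@(5, 13): e=[80,-16,0] → ·  [on edge]
    (4,6)@(9, 13): e=[48,0,16] → #  [on edge]
    (7,6)@(15, 13): e=[0,24,40] → ·  [on edge]
    (5,7)@(11, 15): e=[16,0,48] → #  [on edge]
    (6,7)@(13, 15): e=[0,8,56] → ·  [on edge]
  covered (8 px):
    · · · · · · · · · · · ·
    · · · · · · · · · · · ·
    · · · · · · · · · · · ·
    · · · · · · · · · · · ·
    · · · · · · · · # · · ·
    · · · · · # # # · · · ·
    · · · · # # # · · · · ·
    · · · · · # · · · · · ·

Z-buffer (winner per pixel, '.' = empty):
  . . . . 0 0 . . 1 . . .
  . . . . 0 0 . 1 1 1 . .
  . . . . 0 0 . 1 1 . . .
  . . . . . 0 . 1 . . . .
  . . . . . 0 1 . 2 . . .
  . . . . . 2 2 2 . . . .
  . . . . 2 2 2 . . . . .
  . . . . . 2 . . . . . .

Final: 2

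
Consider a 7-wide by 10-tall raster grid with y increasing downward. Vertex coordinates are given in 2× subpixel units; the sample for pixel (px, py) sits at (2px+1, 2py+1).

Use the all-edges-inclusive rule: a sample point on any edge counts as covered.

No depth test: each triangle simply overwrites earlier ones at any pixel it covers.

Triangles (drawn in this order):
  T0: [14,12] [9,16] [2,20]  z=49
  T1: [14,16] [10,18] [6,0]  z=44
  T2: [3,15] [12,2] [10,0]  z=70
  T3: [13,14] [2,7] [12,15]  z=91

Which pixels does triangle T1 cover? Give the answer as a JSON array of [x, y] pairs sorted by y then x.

T0:
  2·area = 8
  edge (14, 12)→(9, 16): d=(-5,4) inclusive
  edge (9, 16)→(2, 20): d=(-7,4) inclusive
  edge (2, 20)→(14, 12): d=(12,-8) inclusive
    (3,8)@(7, 17): e=[3,1,4] → X
    (4,8)@(9, 17): e=[-5,-7,20] → .
    (3,9)@(7, 19): e=[-7,-13,28] → .
  covered (1 px):
    . . . . . . .
    . . . . . . .
    . . . . . . .
    . . . . . . .
    . . . . . . .
    . . . . . . .
    . . . . . . .
    . . . . . . .
    . . . X . . .
    . . . . . . .
T1:
  2·area = 80
  edge (14, 16)→(10, 18): d=(-4,2) inclusive
  edge (10, 18)→(6, 0): d=(-4,-18) inclusive
  edge (6, 0)→(14, 16): d=(8,16) inclusive
    (3,1)@(7, 3): e=[66,6,8] → X
    (4,1)@(9, 3): e=[62,42,-24] → .
    (3,2)@(7, 5): e=[58,-2,24] → .
    (4,3)@(9, 7): e=[46,26,8] → X
    (5,3)@(11, 7): e=[42,62,-24] → .
    (4,4)@(9, 9): e=[38,18,24] → X
    (5,4)@(11, 9): e=[34,54,-8] → .
    (4,5)@(9, 11): e=[30,10,40] → X
    (5,5)@(11, 11): e=[26,46,8] → X
    (6,5)@(13, 11): e=[22,82,-24] → .
    (4,6)@(9, 13): e=[22,2,56] → X
    (6,6)@(13, 13): e=[14,74,-8] → .
  covered (10 px):
    . . . . . . .
    . . . X . . .
    . . . . . . .
    . . . . X . .
    . . . . X . .
    . . . . X X .
    . . . . X X .
    . . . . . X X
    . . . . . X .
    . . . . . . .
T2:
  2·area = 44  (B↔C swapped to make it positive)
  edge (3, 15)→(10, 0): d=(7,-15) inclusive
  edge (10, 0)→(12, 2): d=(2,2) inclusive
  edge (12, 2)→(3, 15): d=(-9,13) inclusive
    (5,0)@(11, 1): e=[22,0,22] → X  [on edge]
    (6,0)@(13, 1): e=[52,-4,-4] → .
    (4,1)@(9, 3): e=[6,8,30] → X
    (6,1)@(13, 3): e=[66,0,-22] → .  [on edge]
    (4,2)@(9, 5): e=[20,12,12] → X
    (5,2)@(11, 5): e=[50,8,-14] → .
    (3,3)@(7, 7): e=[4,20,20] → X
    (4,3)@(9, 7): e=[34,16,-6] → .
    (3,4)@(7, 9): e=[18,24,2] → X
    (4,4)@(9, 9): e=[48,20,-24] → .
    (2,5)@(5, 11): e=[2,32,10] → X
    (3,5)@(7, 11): e=[32,28,-16] → .
    (1,7)@(3, 15): e=[0,44,0] → X  [on edge]
  covered (8 px):
    . . . . . X .
    . . . . X X .
    . . . . X . .
    . . . X . . .
    . . . X . . .
    . . X . . . .
    . . . . . . .
    . X . . . . .
    . . . . . . .
    . . . . . . .
T3:
  2·area = 18  (B↔C swapped to make it positive)
  edge (13, 14)→(12, 15): d=(-1,1) inclusive
  edge (12, 15)→(2, 7): d=(-10,-8) inclusive
  edge (2, 7)→(13, 14): d=(11,7) inclusive
    (2,4)@(5, 9): e=[13,4,1] → X
    (3,4)@(7, 9): e=[11,20,-13] → .
    (2,5)@(5, 11): e=[11,-16,23] → .
    (3,5)@(7, 11): e=[9,0,9] → X  [on edge]
    (4,5)@(9, 11): e=[7,16,-5] → .
    (3,6)@(7, 13): e=[7,-20,31] → .
    (5,6)@(11, 13): e=[3,12,3] → X
    (6,6)@(13, 13): e=[1,28,-11] → .
    (5,7)@(11, 15): e=[1,-8,25] → .
  covered (3 px):
    . . . . . . .
    . . . . . . .
    . . . . . . .
    . . . . . . .
    . . X . . . .
    . . . X . . .
    . . . . . X .
    . . . . . . .
    . . . . . . .
    . . . . . . .

Answer: [[3,1],[4,3],[4,4],[4,5],[5,5],[4,6],[5,6],[5,7],[6,7],[5,8]]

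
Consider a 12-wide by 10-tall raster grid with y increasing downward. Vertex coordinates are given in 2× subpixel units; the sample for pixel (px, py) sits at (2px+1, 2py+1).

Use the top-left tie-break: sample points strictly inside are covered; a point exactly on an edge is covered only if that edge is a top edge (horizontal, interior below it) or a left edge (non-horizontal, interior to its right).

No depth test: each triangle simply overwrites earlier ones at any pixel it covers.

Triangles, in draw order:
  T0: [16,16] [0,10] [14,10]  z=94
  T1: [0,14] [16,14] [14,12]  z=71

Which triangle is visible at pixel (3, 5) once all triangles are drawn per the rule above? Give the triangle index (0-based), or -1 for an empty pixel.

T0:
  2·area = 84
  edge (16, 16)→(0, 10): d=(-16,-6) top-left  bias=+0
  edge (0, 10)→(14, 10): d=(14,0) top-left  bias=+0
  edge (14, 10)→(16, 16): d=(2,6) right/bottom  bias=-1
    (5,0)@(11, 1): e=[210,-126,0] → .  [on edge]
    (6,3)@(13, 7): e=[126,-42,0] → .  [on edge]
    (1,5)@(3, 11): e=[2,14,68] → X
    (2,5)@(5, 11): e=[14,14,56] → X
    (3,5)@(7, 11): e=[26,14,44] → X
    (4,5)@(9, 11): e=[38,14,32] → X
    (5,5)@(11, 11): e=[50,14,20] → X
    (6,5)@(13, 11): e=[62,14,8] → X
    (7,5)@(15, 11): e=[74,14,-4] → .
    (1,6)@(3, 13): e=[-30,42,72] → .
    (2,6)@(5, 13): e=[-18,42,60] → .
    (3,6)@(7, 13): e=[-6,42,48] → .
    (7,6)@(15, 13): e=[42,42,0] → .  [on edge]
    (8,9)@(17, 19): e=[-42,126,0] → .  [on edge]
  covered (10 px):
    . . . . . . . . . . . .
    . . . . . . . . . . . .
    . . . . . . . . . . . .
    . . . . . . . . . . . .
    . . . . . . . . . . . .
    . X X X X X X . . . . .
    . . . . X X X . . . . .
    . . . . . . . X . . . .
    . . . . . . . . . . . .
    . . . . . . . . . . . .
T1:
  2·area = 32  (B↔C swapped to make it positive)
  edge (0, 14)→(14, 12): d=(14,-2) top-left  bias=+0
  edge (14, 12)→(16, 14): d=(2,2) right/bottom  bias=-1
  edge (16, 14)→(0, 14): d=(-16,0) right/bottom  bias=-1
    (1,0)@(3, 1): e=[-176,0,208] → .  [on edge]
    (2,1)@(5, 3): e=[-144,0,176] → .  [on edge]
    (3,2)@(7, 5): e=[-112,0,144] → .  [on edge]
    (4,3)@(9, 7): e=[-80,0,112] → .  [on edge]
    (5,4)@(11, 9): e=[-48,0,80] → .  [on edge]
    (6,5)@(13, 11): e=[-16,0,48] → .  [on edge]
    (10,5)@(21, 11): e=[0,-16,48] → .  [on edge]
    (3,6)@(7, 13): e=[0,16,16] → X  [on edge]
    (4,6)@(9, 13): e=[4,12,16] → X
    (5,6)@(11, 13): e=[8,8,16] → X
    (6,6)@(13, 13): e=[12,4,16] → X
    (7,6)@(15, 13): e=[16,0,16] → .  [on edge]
    (8,7)@(17, 15): e=[48,0,-16] → .  [on edge]
    (9,8)@(19, 17): e=[80,0,-48] → .  [on edge]
    (10,9)@(21, 19): e=[112,0,-80] → .  [on edge]
  covered (4 px):
    . . . . . . . . . . . .
    . . . . . . . . . . . .
    . . . . . . . . . . . .
    . . . . . . . . . . . .
    . . . . . . . . . . . .
    . . . . . . . . . . . .
    . . . X X X X . . . . .
    . . . . . . . . . . . .
    . . . . . . . . . . . .
    . . . . . . . . . . . .

Z-buffer (winner per pixel, '.' = empty):
  . . . . . . . . . . . .
  . . . . . . . . . . . .
  . . . . . . . . . . . .
  . . . . . . . . . . . .
  . . . . . . . . . . . .
  . 0 0 0 0 0 0 . . . . .
  . . . 1 1 1 1 . . . . .
  . . . . . . . 0 . . . .
  . . . . . . . . . . . .
  . . . . . . . . . . . .

Answer: 0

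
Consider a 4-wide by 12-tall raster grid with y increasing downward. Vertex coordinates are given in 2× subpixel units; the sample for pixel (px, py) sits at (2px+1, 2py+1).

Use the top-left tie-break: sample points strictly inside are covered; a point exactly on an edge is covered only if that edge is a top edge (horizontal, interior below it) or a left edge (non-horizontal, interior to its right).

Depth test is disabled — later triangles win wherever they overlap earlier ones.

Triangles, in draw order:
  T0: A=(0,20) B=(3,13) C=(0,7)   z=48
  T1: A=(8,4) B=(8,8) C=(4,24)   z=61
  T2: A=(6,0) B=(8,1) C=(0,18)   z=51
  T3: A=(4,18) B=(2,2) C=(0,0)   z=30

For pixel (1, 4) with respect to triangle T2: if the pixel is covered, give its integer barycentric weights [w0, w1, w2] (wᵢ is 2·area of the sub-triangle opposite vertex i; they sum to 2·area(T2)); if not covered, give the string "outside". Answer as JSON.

T0:
  2·area = 39  (B↔C swapped to make it positive)
  edge (0, 20)→(0, 7): d=(0,-13) top-left  bias=+0
  edge (0, 7)→(3, 13): d=(3,6) right/bottom  bias=-1
  edge (3, 13)→(0, 20): d=(-3,7) right/bottom  bias=-1
    (0,4)@(1, 9): e=[13,0,26] → ·  [on edge]
    (0,5)@(1, 11): e=[13,6,20] → #
    (1,5)@(3, 11): e=[39,-6,6] → ·
    (0,6)@(1, 13): e=[13,12,14] → #
    (1,6)@(3, 13): e=[39,0,0] → ·  [on edge]
    (0,7)@(1, 15): e=[13,18,8] → #
    (1,7)@(3, 15): e=[39,6,-6] → ·
    (0,8)@(1, 17): e=[13,24,2] → #
    (1,8)@(3, 17): e=[39,12,-12] → ·
    (2,8)@(5, 17): e=[65,0,-26] → ·  [on edge]
    (0,9)@(1, 19): e=[13,30,-4] → ·
    (3,10)@(7, 21): e=[91,0,-52] → ·  [on edge]
  covered (4 px):
    · · · ·
    · · · ·
    · · · ·
    · · · ·
    · · · ·
    # · · ·
    # · · ·
    # · · ·
    # · · ·
    · · · ·
    · · · ·
    · · · ·
T1:
  2·area = 16
  edge (8, 4)→(8, 8): d=(0,4) right/bottom  bias=-1
  edge (8, 8)→(4, 24): d=(-4,16) right/bottom  bias=-1
  edge (4, 24)→(8, 4): d=(4,-20) top-left  bias=+0
    (3,4)@(7, 9): e=[4,12,0] → #  [on edge]
    (3,5)@(7, 11): e=[4,4,8] → #
    (3,6)@(7, 13): e=[4,-4,16] → ·
    (2,9)@(5, 19): e=[12,4,0] → #  [on edge]
    (3,9)@(7, 19): e=[4,-28,40] → ·
    (2,10)@(5, 21): e=[12,-4,8] → ·
  covered (3 px):
    · · · ·
    · · · ·
    · · · ·
    · · · ·
    · · · #
    · · · #
    · · · ·
    · · · ·
    · · · ·
    · · # ·
    · · · ·
    · · · ·
T2:
  2·area = 42
  edge (6, 0)→(8, 1): d=(2,1) right/bottom  bias=-1
  edge (8, 1)→(0, 18): d=(-8,17) right/bottom  bias=-1
  edge (0, 18)→(6, 0): d=(6,-18) top-left  bias=+0
    (3,0)@(7, 1): e=[1,17,24] → #
    (2,1)@(5, 3): e=[7,35,0] → #  [on edge]
    (2,2)@(5, 5): e=[11,19,12] → #
    (3,2)@(7, 5): e=[9,-15,48] → ·
    (2,3)@(5, 7): e=[15,3,24] → #
    (3,3)@(7, 7): e=[13,-31,60] → ·
    (1,4)@(3, 9): e=[21,21,0] → #  [on edge]
    (2,4)@(5, 9): e=[19,-13,36] → ·
    (1,5)@(3, 11): e=[25,5,12] → #
    (2,5)@(5, 11): e=[23,-29,48] → ·
    (1,6)@(3, 13): e=[29,-11,24] → ·
    (0,7)@(1, 15): e=[35,7,0] → #  [on edge]
  covered (8 px):
    · · · #
    · · # #
    · · # ·
    · · # ·
    · # · ·
    · # · ·
    · · · ·
    # · · ·
    · · · ·
    · · · ·
    · · · ·
    · · · ·
T3:
  2·area = 28  (B↔C swapped to make it positive)
  edge (4, 18)→(0, 0): d=(-4,-18) top-left  bias=+0
  edge (0, 0)→(2, 2): d=(2,2) right/bottom  bias=-1
  edge (2, 2)→(4, 18): d=(2,16) right/bottom  bias=-1
    (0,0)@(1, 1): e=[14,0,14] → ·  [on edge]
    (0,1)@(1, 3): e=[6,4,18] → #
    (1,1)@(3, 3): e=[42,0,-14] → ·  [on edge]
    (0,2)@(1, 5): e=[-2,8,22] → ·
    (2,2)@(5, 5): e=[70,0,-42] → ·  [on edge]
    (3,3)@(7, 7): e=[98,0,-70] → ·  [on edge]
    (1,5)@(3, 11): e=[10,16,2] → #
    (2,5)@(5, 11): e=[46,12,-30] → ·
    (1,6)@(3, 13): e=[2,20,6] → #
    (2,6)@(5, 13): e=[38,16,-26] → ·
    (1,7)@(3, 15): e=[-6,24,10] → ·
  covered (3 px):
    · · · ·
    # · · ·
    · · · ·
    · · · ·
    · · · ·
    · # · ·
    · # · ·
    · · · ·
    · · · ·
    · · · ·
    · · · ·
    · · · ·

Answer: [21,0,21]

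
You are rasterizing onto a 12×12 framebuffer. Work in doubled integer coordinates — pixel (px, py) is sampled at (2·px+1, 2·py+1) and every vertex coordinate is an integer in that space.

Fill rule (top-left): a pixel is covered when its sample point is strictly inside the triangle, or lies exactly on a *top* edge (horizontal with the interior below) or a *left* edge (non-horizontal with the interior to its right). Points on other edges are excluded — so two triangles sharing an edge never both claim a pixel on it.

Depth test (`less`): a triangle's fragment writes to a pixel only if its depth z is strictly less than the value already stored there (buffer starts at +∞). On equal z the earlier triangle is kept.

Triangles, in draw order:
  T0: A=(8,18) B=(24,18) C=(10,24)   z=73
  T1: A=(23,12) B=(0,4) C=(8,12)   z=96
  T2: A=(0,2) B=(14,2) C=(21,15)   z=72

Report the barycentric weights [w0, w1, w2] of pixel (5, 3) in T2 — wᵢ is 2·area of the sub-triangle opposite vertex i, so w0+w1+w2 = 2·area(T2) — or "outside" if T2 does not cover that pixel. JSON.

T0:
  2·area = 96
  edge (8, 18)→(24, 18): d=(16,0) top-left  bias=+0
  edge (24, 18)→(10, 24): d=(-14,6) right/bottom  bias=-1
  edge (10, 24)→(8, 18): d=(-2,-6) top-left  bias=+0
    (1,1)@(3, 3): e=[-240,336,0] → .  [on edge]
    (2,4)@(5, 9): e=[-144,240,0] → .  [on edge]
    (3,7)@(7, 15): e=[-48,144,0] → .  [on edge]
    (4,9)@(9, 19): e=[16,76,4] → X
    (5,9)@(11, 19): e=[16,64,16] → X
    (6,9)@(13, 19): e=[16,52,28] → X
    (7,9)@(15, 19): e=[16,40,40] → X
    (8,9)@(17, 19): e=[16,28,52] → X
    (9,9)@(19, 19): e=[16,16,64] → X
    (10,9)@(21, 19): e=[16,4,76] → X
    (11,9)@(23, 19): e=[16,-8,88] → .
    (4,10)@(9, 21): e=[48,48,0] → X  [on edge]
    (8,10)@(17, 21): e=[48,0,48] → .  [on edge]
  covered (12 px):
    . . . . . . . . . . . .
    . . . . . . . . . . . .
    . . . . . . . . . . . .
    . . . . . . . . . . . .
    . . . . . . . . . . . .
    . . . . . . . . . . . .
    . . . . . . . . . . . .
    . . . . . . . . . . . .
    . . . . . . . . . . . .
    . . . . X X X X X X X .
    . . . . X X X X . . . .
    . . . . . X . . . . . .
T1:
  2·area = 120  (B↔C swapped to make it positive)
  edge (23, 12)→(8, 12): d=(-15,0) right/bottom  bias=-1
  edge (8, 12)→(0, 4): d=(-8,-8) top-left  bias=+0
  edge (0, 4)→(23, 12): d=(23,8) right/bottom  bias=-1
    (0,2)@(1, 5): e=[105,0,15] → X  [on edge]
    (1,2)@(3, 5): e=[105,16,-1] → .
    (0,3)@(1, 7): e=[75,-16,61] → .
    (1,3)@(3, 7): e=[75,0,45] → X  [on edge]
    (2,3)@(5, 7): e=[75,16,29] → X
    (3,3)@(7, 7): e=[75,32,13] → X
    (4,3)@(9, 7): e=[75,48,-3] → .
    (1,4)@(3, 9): e=[45,-16,91] → .
    (2,4)@(5, 9): e=[45,0,75] → X  [on edge]
    (4,4)@(9, 9): e=[45,32,43] → X
    (5,4)@(11, 9): e=[45,48,27] → X
    (6,4)@(13, 9): e=[45,64,11] → X
    (3,5)@(7, 11): e=[15,0,105] → X  [on edge]
    (4,6)@(9, 13): e=[-15,0,135] → .  [on edge]
    (5,7)@(11, 15): e=[-45,0,165] → .  [on edge]
    (6,8)@(13, 17): e=[-75,0,195] → .  [on edge]
    (7,9)@(15, 19): e=[-105,0,225] → .  [on edge]
    (8,10)@(17, 21): e=[-135,0,255] → .  [on edge]
    (9,11)@(19, 23): e=[-165,0,285] → .  [on edge]
  covered (16 px):
    . . . . . . . . . . . .
    . . . . . . . . . . . .
    X . . . . . . . . . . .
    . X X X . . . . . . . .
    . . X X X X X . . . . .
    . . . X X X X X X X . .
    . . . . . . . . . . . .
    . . . . . . . . . . . .
    . . . . . . . . . . . .
    . . . . . . . . . . . .
    . . . . . . . . . . . .
    . . . . . . . . . . . .
T2:
  2·area = 182
  edge (0, 2)→(14, 2): d=(14,0) top-left  bias=+0
  edge (14, 2)→(21, 15): d=(7,13) right/bottom  bias=-1
  edge (21, 15)→(0, 2): d=(-21,-13) top-left  bias=+0
    (1,1)@(3, 3): e=[14,150,18] → X
    (2,1)@(5, 3): e=[14,124,44] → X
    (3,1)@(7, 3): e=[14,98,70] → X
    (4,1)@(9, 3): e=[14,72,96] → X
    (5,1)@(11, 3): e=[14,46,122] → X
    (6,1)@(13, 3): e=[14,20,148] → X
    (7,1)@(15, 3): e=[14,-6,174] → .
    (1,2)@(3, 5): e=[42,164,-24] → .
    (2,2)@(5, 5): e=[42,138,2] → X
    (7,2)@(15, 5): e=[42,8,132] → X
    (8,2)@(17, 5): e=[42,-18,158] → .
    (2,3)@(5, 7): e=[70,152,-40] → .
    (10,7)@(21, 15): e=[182,0,0] → .  [on edge]
  covered (22 px):
    . . . . . . . . . . . .
    . X X X X X X . . . . .
    . . X X X X X X . . . .
    . . . . X X X X . . . .
    . . . . . . X X X . . .
    . . . . . . . X X . . .
    . . . . . . . . . X . .
    . . . . . . . . . . . .
    . . . . . . . . . . . .
    . . . . . . . . . . . .
    . . . . . . . . . . . .
    . . . . . . . . . . . .

Final: [74,38,70]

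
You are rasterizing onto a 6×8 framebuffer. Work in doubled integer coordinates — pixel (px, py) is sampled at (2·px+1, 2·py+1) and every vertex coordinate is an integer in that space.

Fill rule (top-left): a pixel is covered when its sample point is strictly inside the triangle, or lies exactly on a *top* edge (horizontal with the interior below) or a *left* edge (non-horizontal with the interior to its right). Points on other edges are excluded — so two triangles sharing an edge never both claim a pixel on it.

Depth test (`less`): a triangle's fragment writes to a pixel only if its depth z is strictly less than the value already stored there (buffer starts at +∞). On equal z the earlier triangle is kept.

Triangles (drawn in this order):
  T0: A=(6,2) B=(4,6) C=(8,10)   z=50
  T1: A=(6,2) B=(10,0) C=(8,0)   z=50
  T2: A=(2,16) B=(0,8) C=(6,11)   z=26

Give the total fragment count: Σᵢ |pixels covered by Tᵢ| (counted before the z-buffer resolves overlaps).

T0:
  2·area = 24  (B↔C swapped to make it positive)
  edge (6, 2)→(8, 10): d=(2,8) right/bottom  bias=-1
  edge (8, 10)→(4, 6): d=(-4,-4) top-left  bias=+0
  edge (4, 6)→(6, 2): d=(2,-4) top-left  bias=+0
    (0,1)@(1, 3): e=[42,0,-18] → .  [on edge]
    (1,2)@(3, 5): e=[30,0,-6] → .  [on edge]
    (2,2)@(5, 5): e=[14,8,2] → X
    (3,2)@(7, 5): e=[-2,16,10] → .
    (2,3)@(5, 7): e=[18,0,6] → X  [on edge]
    (3,3)@(7, 7): e=[2,8,14] → X
    (4,3)@(9, 7): e=[-14,16,22] → .
    (2,4)@(5, 9): e=[22,-8,10] → .
    (3,4)@(7, 9): e=[6,0,18] → X  [on edge]
    (4,4)@(9, 9): e=[-10,8,26] → .
    (3,5)@(7, 11): e=[10,-8,22] → .
    (4,5)@(9, 11): e=[-6,0,30] → .  [on edge]
    (5,6)@(11, 13): e=[-18,0,42] → .  [on edge]
  covered (4 px):
    . . . . . .
    . . . . . .
    . . X . . .
    . . X X . .
    . . . X . .
    . . . . . .
    . . . . . .
    . . . . . .
T1:
  2·area = 4  (B↔C swapped to make it positive)
  edge (6, 2)→(8, 0): d=(2,-2) top-left  bias=+0
  edge (8, 0)→(10, 0): d=(2,0) top-left  bias=+0
  edge (10, 0)→(6, 2): d=(-4,2) right/bottom  bias=-1
    (3,0)@(7, 1): e=[0,2,2] → X  [on edge]
    (4,0)@(9, 1): e=[4,2,-2] → .
    (2,1)@(5, 3): e=[0,6,-2] → .  [on edge]
    (3,1)@(7, 3): e=[4,6,-6] → .
    (1,2)@(3, 5): e=[0,10,-6] → .  [on edge]
    (0,3)@(1, 7): e=[0,14,-10] → .  [on edge]
  covered (1 px):
    . . . X . .
    . . . . . .
    . . . . . .
    . . . . . .
    . . . . . .
    . . . . . .
    . . . . . .
    . . . . . .
T2:
  2·area = 42
  edge (2, 16)→(0, 8): d=(-2,-8) top-left  bias=+0
  edge (0, 8)→(6, 11): d=(6,3) right/bottom  bias=-1
  edge (6, 11)→(2, 16): d=(-4,5) right/bottom  bias=-1
    (0,4)@(1, 9): e=[6,3,33] → X
    (1,4)@(3, 9): e=[22,-3,23] → .
    (0,5)@(1, 11): e=[2,15,25] → X
    (1,5)@(3, 11): e=[18,9,15] → X
    (2,5)@(5, 11): e=[34,3,5] → X
    (3,5)@(7, 11): e=[50,-3,-5] → .
    (0,6)@(1, 13): e=[-2,27,17] → .
    (1,6)@(3, 13): e=[14,21,7] → X
    (2,6)@(5, 13): e=[30,15,-3] → .
    (1,7)@(3, 15): e=[10,33,-1] → .
  covered (5 px):
    . . . . . .
    . . . . . .
    . . . . . .
    . . . . . .
    X . . . . .
    X X X . . .
    . X . . . .
    . . . . . .

Answer: 10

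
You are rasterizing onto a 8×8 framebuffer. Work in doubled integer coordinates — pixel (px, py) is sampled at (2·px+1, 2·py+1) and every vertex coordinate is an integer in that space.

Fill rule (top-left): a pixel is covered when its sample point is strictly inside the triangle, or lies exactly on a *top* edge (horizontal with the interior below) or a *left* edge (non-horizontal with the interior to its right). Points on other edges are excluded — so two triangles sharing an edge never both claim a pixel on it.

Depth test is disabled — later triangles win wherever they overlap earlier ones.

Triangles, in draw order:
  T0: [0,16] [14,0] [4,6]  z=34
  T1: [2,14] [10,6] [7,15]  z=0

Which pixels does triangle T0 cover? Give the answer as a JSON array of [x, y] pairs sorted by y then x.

T0:
  2·area = 76  (B↔C swapped to make it positive)
  edge (0, 16)→(4, 6): d=(4,-10) top-left  bias=+0
  edge (4, 6)→(14, 0): d=(10,-6) top-left  bias=+0
  edge (14, 0)→(0, 16): d=(-14,16) right/bottom  bias=-1
    (6,0)@(13, 1): e=[70,4,2] → X
    (7,0)@(15, 1): e=[90,16,-30] → .
    (4,1)@(9, 3): e=[38,0,38] → X  [on edge]
    (5,1)@(11, 3): e=[58,12,6] → X
    (6,1)@(13, 3): e=[78,24,-26] → .
    (3,2)@(7, 5): e=[26,8,42] → X
    (5,2)@(11, 5): e=[66,32,-22] → .
    (2,3)@(5, 7): e=[14,16,46] → X
    (4,3)@(9, 7): e=[54,40,-18] → .
    (1,4)@(3, 9): e=[2,24,50] → X
    (3,4)@(7, 9): e=[42,48,-14] → .
    (1,5)@(3, 11): e=[10,44,22] → X
  covered (10 px):
    . . . . . . X .
    . . . . X X . .
    . . . X X . . .
    . . X X . . . .
    . X X . . . . .
    . X . . . . . .
    . . . . . . . .
    . . . . . . . .
T1:
  2·area = 48
  edge (2, 14)→(10, 6): d=(8,-8) top-left  bias=+0
  edge (10, 6)→(7, 15): d=(-3,9) right/bottom  bias=-1
  edge (7, 15)→(2, 14): d=(-5,-1) top-left  bias=+0
    (7,0)@(15, 1): e=[0,-30,78] → .  [on edge]
    (5,1)@(11, 3): e=[-16,0,64] → .  [on edge]
    (6,1)@(13, 3): e=[0,-18,66] → .  [on edge]
    (5,2)@(11, 5): e=[0,-6,54] → .  [on edge]
    (4,3)@(9, 7): e=[0,6,42] → X  [on edge]
    (5,3)@(11, 7): e=[16,-12,44] → .
    (3,4)@(7, 9): e=[0,18,30] → X  [on edge]
    (4,4)@(9, 9): e=[16,0,32] → .  [on edge]
    (2,5)@(5, 11): e=[0,30,18] → X  [on edge]
    (4,5)@(9, 11): e=[32,-6,22] → .
    (1,6)@(3, 13): e=[0,42,6] → X  [on edge]
    (4,6)@(9, 13): e=[48,-12,12] → .
    (0,7)@(1, 15): e=[0,54,-6] → .  [on edge]
    (3,7)@(7, 15): e=[48,0,0] → .  [on edge]
  covered (7 px):
    . . . . . . . .
    . . . . . . . .
    . . . . . . . .
    . . . . X . . .
    . . . X . . . .
    . . X X . . . .
    . X X X . . . .
    . . . . . . . .

Result: [[6,0],[4,1],[5,1],[3,2],[4,2],[2,3],[3,3],[1,4],[2,4],[1,5]]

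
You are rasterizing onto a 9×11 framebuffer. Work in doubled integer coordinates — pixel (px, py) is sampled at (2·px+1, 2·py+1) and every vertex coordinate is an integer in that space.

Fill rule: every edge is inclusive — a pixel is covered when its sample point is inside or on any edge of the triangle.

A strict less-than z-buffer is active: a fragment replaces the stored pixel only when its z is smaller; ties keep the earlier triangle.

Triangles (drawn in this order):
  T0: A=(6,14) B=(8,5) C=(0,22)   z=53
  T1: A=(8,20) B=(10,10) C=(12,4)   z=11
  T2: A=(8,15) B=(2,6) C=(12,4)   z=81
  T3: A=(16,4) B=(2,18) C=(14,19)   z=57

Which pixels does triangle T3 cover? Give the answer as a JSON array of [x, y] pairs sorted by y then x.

T0:
  2·area = 38  (B↔C swapped to make it positive)
  edge (6, 14)→(0, 22): d=(-6,8) inclusive
  edge (0, 22)→(8, 5): d=(8,-17) inclusive
  edge (8, 5)→(6, 14): d=(-2,9) inclusive
    (3,4)@(7, 9): e=[22,15,1] → X
    (4,4)@(9, 9): e=[6,49,-17] → .
    (3,5)@(7, 11): e=[10,31,-3] → .
    (2,6)@(5, 13): e=[14,13,11] → X
    (3,6)@(7, 13): e=[-2,47,-7] → .
    (2,7)@(5, 15): e=[2,29,7] → X
    (3,7)@(7, 15): e=[-14,63,-11] → .
    (1,8)@(3, 17): e=[6,11,21] → X
    (2,8)@(5, 17): e=[-10,45,3] → .
    (1,9)@(3, 19): e=[-6,27,17] → .
  covered (4 px):
    . . . . . . . . .
    . . . . . . . . .
    . . . . . . . . .
    . . . . . . . . .
    . . . X . . . . .
    . . . . . . . . .
    . . X . . . . . .
    . . X . . . . . .
    . X . . . . . . .
    . . . . . . . . .
    . . . . . . . . .
T1:
  2·area = 8
  edge (8, 20)→(10, 10): d=(2,-10) inclusive
  edge (10, 10)→(12, 4): d=(2,-6) inclusive
  edge (12, 4)→(8, 20): d=(-4,16) inclusive
    (6,0)@(13, 1): e=[12,0,-4] → .  [on edge]
    (5,2)@(11, 5): e=[0,-4,12] → .  [on edge]
    (5,3)@(11, 7): e=[4,0,4] → X  [on edge]
    (6,3)@(13, 7): e=[24,12,-28] → .
    (5,4)@(11, 9): e=[8,4,-4] → .
    (4,6)@(9, 13): e=[-4,0,12] → .  [on edge]
    (4,7)@(9, 15): e=[0,4,4] → X  [on edge]
    (5,7)@(11, 15): e=[20,16,-28] → .
    (4,8)@(9, 17): e=[4,8,-4] → .
    (3,9)@(7, 19): e=[-12,0,20] → .  [on edge]
  covered (2 px):
    . . . . . . . . .
    . . . . . . . . .
    . . . . . . . . .
    . . . . . X . . .
    . . . . . . . . .
    . . . . . . . . .
    . . . . . . . . .
    . . . . X . . . .
    . . . . . . . . .
    . . . . . . . . .
    . . . . . . . . .
T2:
  2·area = 102
  edge (8, 15)→(2, 6): d=(-6,-9) inclusive
  edge (2, 6)→(12, 4): d=(10,-2) inclusive
  edge (12, 4)→(8, 15): d=(-4,11) inclusive
    (8,1)@(17, 3): e=[153,0,-51] → .  [on edge]
    (3,2)@(7, 5): e=[51,0,51] → X  [on edge]
    (4,2)@(9, 5): e=[69,4,29] → X
    (5,2)@(11, 5): e=[87,8,7] → X
    (6,2)@(13, 5): e=[105,12,-15] → .
    (1,3)@(3, 7): e=[3,12,87] → X
    (2,3)@(5, 7): e=[21,16,65] → X
    (5,3)@(11, 7): e=[75,28,-1] → .
    (1,4)@(3, 9): e=[-9,32,79] → .
    (2,4)@(5, 9): e=[9,36,57] → X
    (5,4)@(11, 9): e=[63,48,-9] → .
    (2,5)@(5, 11): e=[-3,56,49] → .
  covered (13 px):
    . . . . . . . . .
    . . . . . . . . .
    . . . X X X . . .
    . X X X X . . . .
    . . X X X . . . .
    . . . X X . . . .
    . . . X . . . . .
    . . . . . . . . .
    . . . . . . . . .
    . . . . . . . . .
    . . . . . . . . .
T3:
  2·area = 182  (B↔C swapped to make it positive)
  edge (16, 4)→(14, 19): d=(-2,15) inclusive
  edge (14, 19)→(2, 18): d=(-12,-1) inclusive
  edge (2, 18)→(16, 4): d=(14,-14) inclusive
    (8,1)@(17, 3): e=[-13,195,0] → .  [on edge]
    (7,2)@(15, 5): e=[13,169,0] → X  [on edge]
    (8,2)@(17, 5): e=[-17,171,28] → .
    (6,3)@(13, 7): e=[39,143,0] → X  [on edge]
    (8,3)@(17, 7): e=[-21,147,56] → .
    (5,4)@(11, 9): e=[65,117,0] → X  [on edge]
    (8,4)@(17, 9): e=[-25,123,84] → .
    (4,5)@(9, 11): e=[91,91,0] → X  [on edge]
    (8,5)@(17, 11): e=[-29,99,112] → .
    (3,6)@(7, 13): e=[117,65,0] → X  [on edge]
    (7,6)@(15, 13): e=[-3,73,112] → .
    (2,7)@(5, 15): e=[143,39,0] → X  [on edge]
    (1,8)@(3, 17): e=[169,13,0] → X  [on edge]
    (0,9)@(1, 19): e=[195,-13,0] → .  [on edge]
  covered (25 px):
    . . . . . . . . .
    . . . . . . . . .
    . . . . . . . X .
    . . . . . . X X .
    . . . . . X X X .
    . . . . X X X X .
    . . . X X X X . .
    . . X X X X X . .
    . X X X X X X . .
    . . . . . . . . .
    . . . . . . . . .

Final: [[7,2],[6,3],[7,3],[5,4],[6,4],[7,4],[4,5],[5,5],[6,5],[7,5],[3,6],[4,6],[5,6],[6,6],[2,7],[3,7],[4,7],[5,7],[6,7],[1,8],[2,8],[3,8],[4,8],[5,8],[6,8]]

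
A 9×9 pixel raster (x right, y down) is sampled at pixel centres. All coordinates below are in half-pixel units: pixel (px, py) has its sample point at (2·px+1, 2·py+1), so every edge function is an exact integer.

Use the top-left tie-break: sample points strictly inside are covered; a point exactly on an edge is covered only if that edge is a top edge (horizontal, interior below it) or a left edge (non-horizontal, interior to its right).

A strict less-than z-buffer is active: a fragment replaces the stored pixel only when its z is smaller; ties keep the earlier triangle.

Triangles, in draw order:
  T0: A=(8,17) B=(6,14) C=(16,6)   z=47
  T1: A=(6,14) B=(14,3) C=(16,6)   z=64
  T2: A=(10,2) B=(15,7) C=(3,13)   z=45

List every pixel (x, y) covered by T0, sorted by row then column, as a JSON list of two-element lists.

T0:
  2·area = 46
  edge (8, 17)→(6, 14): d=(-2,-3) top-left  bias=+0
  edge (6, 14)→(16, 6): d=(10,-8) top-left  bias=+0
  edge (16, 6)→(8, 17): d=(-8,11) right/bottom  bias=-1
    (7,3)@(15, 7): e=[41,2,3] → #
    (8,3)@(17, 7): e=[47,18,-19] → ·
    (6,4)@(13, 9): e=[31,6,9] → #
    (7,4)@(15, 9): e=[37,22,-13] → ·
    (5,5)@(11, 11): e=[21,10,15] → #
    (6,5)@(13, 11): e=[27,26,-7] → ·
    (4,6)@(9, 13): e=[11,14,21] → #
    (5,6)@(11, 13): e=[17,30,-1] → ·
    (3,7)@(7, 15): e=[1,18,27] → #
    (5,7)@(11, 15): e=[13,50,-17] → ·
    (3,8)@(7, 17): e=[-3,38,11] → ·
    (4,8)@(9, 17): e=[3,54,-11] → ·
  covered (6 px):
    · · · · · · · · ·
    · · · · · · · · ·
    · · · · · · · · ·
    · · · · · · · # ·
    · · · · · · # · ·
    · · · · · # · · ·
    · · · · # · · · ·
    · · · # # · · · ·
    · · · · · · · · ·
T1:
  2·area = 46
  edge (6, 14)→(14, 3): d=(8,-11) top-left  bias=+0
  edge (14, 3)→(16, 6): d=(2,3) right/bottom  bias=-1
  edge (16, 6)→(6, 14): d=(-10,8) right/bottom  bias=-1
    (6,2)@(13, 5): e=[5,7,34] → #
    (7,2)@(15, 5): e=[27,1,18] → #
    (8,2)@(17, 5): e=[49,-5,2] → ·
    (6,3)@(13, 7): e=[21,11,14] → #
    (7,3)@(15, 7): e=[43,5,-2] → ·
    (5,4)@(11, 9): e=[15,21,10] → #
    (6,4)@(13, 9): e=[37,15,-6] → ·
    (4,5)@(9, 11): e=[9,31,6] → #
    (5,5)@(11, 11): e=[31,25,-10] → ·
    (3,6)@(7, 13): e=[3,41,2] → #
    (4,6)@(9, 13): e=[25,35,-14] → ·
    (3,7)@(7, 15): e=[19,45,-18] → ·
  covered (6 px):
    · · · · · · · · ·
    · · · · · · · · ·
    · · · · · · # # ·
    · · · · · · # · ·
    · · · · · # · · ·
    · · · · # · · · ·
    · · · # · · · · ·
    · · · · · · · · ·
    · · · · · · · · ·
T2:
  2·area = 90
  edge (10, 2)→(15, 7): d=(5,5) right/bottom  bias=-1
  edge (15, 7)→(3, 13): d=(-12,6) right/bottom  bias=-1
  edge (3, 13)→(10, 2): d=(7,-11) top-left  bias=+0
    (4,0)@(9, 1): e=[0,108,-18] → ·  [on edge]
    (5,1)@(11, 3): e=[0,72,18] → ·  [on edge]
    (4,2)@(9, 5): e=[20,60,10] → #
    (5,2)@(11, 5): e=[10,48,32] → #
    (6,2)@(13, 5): e=[0,36,54] → ·  [on edge]
    (3,3)@(7, 7): e=[40,48,2] → #
    (6,3)@(13, 7): e=[10,12,68] → #
    (7,3)@(15, 7): e=[0,0,90] → ·  [on edge]
    (3,4)@(7, 9): e=[50,24,16] → #
    (5,4)@(11, 9): e=[30,0,60] → ·  [on edge]
    (6,4)@(13, 9): e=[20,-12,82] → ·
    (8,4)@(17, 9): e=[0,-36,126] → ·  [on edge]
    (3,5)@(7, 11): e=[60,0,30] → ·  [on edge]
    (1,6)@(3, 13): e=[90,0,0] → ·  [on edge]
  covered (9 px):
    · · · · · · · · ·
    · · · · · · · · ·
    · · · · # # · · ·
    · · · # # # # · ·
    · · · # # · · · ·
    · · # · · · · · ·
    · · · · · · · · ·
    · · · · · · · · ·
    · · · · · · · · ·

Result: [[7,3],[6,4],[5,5],[4,6],[3,7],[4,7]]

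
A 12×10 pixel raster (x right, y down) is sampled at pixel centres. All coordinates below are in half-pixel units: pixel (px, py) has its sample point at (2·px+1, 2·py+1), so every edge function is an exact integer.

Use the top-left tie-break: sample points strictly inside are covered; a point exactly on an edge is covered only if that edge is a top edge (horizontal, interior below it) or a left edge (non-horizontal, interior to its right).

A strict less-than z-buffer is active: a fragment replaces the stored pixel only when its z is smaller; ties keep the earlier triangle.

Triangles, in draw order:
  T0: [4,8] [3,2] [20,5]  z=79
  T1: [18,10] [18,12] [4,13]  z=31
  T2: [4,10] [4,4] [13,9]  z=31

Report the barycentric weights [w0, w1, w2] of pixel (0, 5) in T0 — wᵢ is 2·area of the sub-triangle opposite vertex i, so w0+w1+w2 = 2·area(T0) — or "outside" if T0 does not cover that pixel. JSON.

T0:
  2·area = 99
  edge (4, 8)→(3, 2): d=(-1,-6) top-left  bias=+0
  edge (3, 2)→(20, 5): d=(17,3) right/bottom  bias=-1
  edge (20, 5)→(4, 8): d=(-16,3) right/bottom  bias=-1
    (2,1)@(5, 3): e=[11,11,77] → X
    (3,1)@(7, 3): e=[23,5,71] → X
    (4,1)@(9, 3): e=[35,-1,65] → .
    (2,2)@(5, 5): e=[9,45,45] → X
    (4,2)@(9, 5): e=[33,33,33] → X
    (5,2)@(11, 5): e=[45,27,27] → X
    (6,2)@(13, 5): e=[57,21,21] → X
    (7,2)@(15, 5): e=[69,15,15] → X
    (8,2)@(17, 5): e=[81,9,9] → X
    (9,2)@(19, 5): e=[93,3,3] → X
    (10,2)@(21, 5): e=[105,-3,-3] → .
    (2,3)@(5, 7): e=[7,79,13] → X
  covered (13 px):
    . . . . . . . . . . . .
    . . X X . . . . . . . .
    . . X X X X X X X X . .
    . . X X X . . . . . . .
    . . . . . . . . . . . .
    . . . . . . . . . . . .
    . . . . . . . . . . . .
    . . . . . . . . . . . .
    . . . . . . . . . . . .
    . . . . . . . . . . . .
T1:
  2·area = 28
  edge (18, 10)→(18, 12): d=(0,2) right/bottom  bias=-1
  edge (18, 12)→(4, 13): d=(-14,1) right/bottom  bias=-1
  edge (4, 13)→(18, 10): d=(14,-3) top-left  bias=+0
    (7,5)@(15, 11): e=[6,17,5] → X
    (8,5)@(17, 11): e=[2,15,11] → X
    (9,5)@(19, 11): e=[-2,13,17] → .
    (7,6)@(15, 13): e=[6,-11,33] → .
    (8,6)@(17, 13): e=[2,-13,39] → .
  covered (2 px):
    . . . . . . . . . . . .
    . . . . . . . . . . . .
    . . . . . . . . . . . .
    . . . . . . . . . . . .
    . . . . . . . . . . . .
    . . . . . . . X X . . .
    . . . . . . . . . . . .
    . . . . . . . . . . . .
    . . . . . . . . . . . .
    . . . . . . . . . . . .
T2:
  2·area = 54
  edge (4, 10)→(4, 4): d=(0,-6) top-left  bias=+0
  edge (4, 4)→(13, 9): d=(9,5) right/bottom  bias=-1
  edge (13, 9)→(4, 10): d=(-9,1) right/bottom  bias=-1
    (2,2)@(5, 5): e=[6,4,44] → X
    (3,2)@(7, 5): e=[18,-6,42] → .
    (2,3)@(5, 7): e=[6,22,26] → X
    (3,3)@(7, 7): e=[18,12,24] → X
    (4,3)@(9, 7): e=[30,2,22] → X
    (5,3)@(11, 7): e=[42,-8,20] → .
    (2,4)@(5, 9): e=[6,40,8] → X
    (5,4)@(11, 9): e=[42,10,2] → X
    (6,4)@(13, 9): e=[54,0,0] → .  [on edge]
    (2,5)@(5, 11): e=[6,58,-10] → .
    (3,5)@(7, 11): e=[18,48,-12] → .
    (4,5)@(9, 11): e=[30,38,-14] → .
  covered (8 px):
    . . . . . . . . . . . .
    . . . . . . . . . . . .
    . . X . . . . . . . . .
    . . X X X . . . . . . .
    . . X X X X . . . . . .
    . . . . . . . . . . . .
    . . . . . . . . . . . .
    . . . . . . . . . . . .
    . . . . . . . . . . . .
    . . . . . . . . . . . .

Result: "outside"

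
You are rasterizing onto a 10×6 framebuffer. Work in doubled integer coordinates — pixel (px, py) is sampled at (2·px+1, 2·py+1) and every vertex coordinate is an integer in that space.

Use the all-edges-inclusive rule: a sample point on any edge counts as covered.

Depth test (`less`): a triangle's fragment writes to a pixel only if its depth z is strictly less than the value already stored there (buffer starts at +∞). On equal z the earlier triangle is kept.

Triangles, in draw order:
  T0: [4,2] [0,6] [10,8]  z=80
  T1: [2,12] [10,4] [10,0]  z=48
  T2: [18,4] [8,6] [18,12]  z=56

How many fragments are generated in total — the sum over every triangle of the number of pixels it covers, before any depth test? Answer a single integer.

T0:
  2·area = 48  (B↔C swapped to make it positive)
  edge (4, 2)→(10, 8): d=(6,6) inclusive
  edge (10, 8)→(0, 6): d=(-10,-2) inclusive
  edge (0, 6)→(4, 2): d=(4,-4) inclusive
    (1,0)@(3, 1): e=[0,56,-8] → ·  [on edge]
    (2,0)@(5, 1): e=[-12,60,0] → ·  [on edge]
    (1,1)@(3, 3): e=[12,36,0] → █  [on edge]
    (2,1)@(5, 3): e=[0,40,8] → █  [on edge]
    (3,1)@(7, 3): e=[-12,44,16] → ·
    (0,2)@(1, 5): e=[36,12,0] → █  [on edge]
    (3,2)@(7, 5): e=[0,24,24] → █  [on edge]
    (4,2)@(9, 5): e=[-12,28,32] → ·
    (0,3)@(1, 7): e=[48,-8,8] → ·
    (1,3)@(3, 7): e=[36,-4,16] → ·
    (2,3)@(5, 7): e=[24,0,24] → █  [on edge]
    (4,3)@(9, 7): e=[0,8,40] → █  [on edge]
    (5,4)@(11, 9): e=[0,-8,56] → ·  [on edge]
    (7,4)@(15, 9): e=[-24,0,72] → ·  [on edge]
    (6,5)@(13, 11): e=[0,-24,72] → ·  [on edge]
  covered (9 px):
    · · · · · · · · · ·
    · █ █ · · · · · · ·
    █ █ █ █ · · · · · ·
    · · █ █ █ · · · · ·
    · · · · · · · · · ·
    · · · · · · · · · ·
T1:
  2·area = 32  (B↔C swapped to make it positive)
  edge (2, 12)→(10, 0): d=(8,-12) inclusive
  edge (10, 0)→(10, 4): d=(0,4) inclusive
  edge (10, 4)→(2, 12): d=(-8,8) inclusive
    (6,0)@(13, 1): e=[44,-12,0] → ·  [on edge]
    (4,1)@(9, 3): e=[12,4,16] → █
    (5,1)@(11, 3): e=[36,-4,0] → ·  [on edge]
    (3,2)@(7, 5): e=[4,12,16] → █
    (4,2)@(9, 5): e=[28,4,0] → █  [on edge]
    (5,2)@(11, 5): e=[52,-4,-16] → ·
    (3,3)@(7, 7): e=[20,12,0] → █  [on edge]
    (4,3)@(9, 7): e=[44,4,-16] → ·
    (2,4)@(5, 9): e=[12,20,0] → █  [on edge]
    (3,4)@(7, 9): e=[36,12,-16] → ·
    (1,5)@(3, 11): e=[4,28,0] → █  [on edge]
    (2,5)@(5, 11): e=[28,20,-16] → ·
  covered (6 px):
    · · · · · · · · · ·
    · · · · █ · · · · ·
    · · · █ █ · · · · ·
    · · · █ · · · · · ·
    · · █ · · · · · · ·
    · █ · · · · · · · ·
T2:
  2·area = 80  (B↔C swapped to make it positive)
  edge (18, 4)→(18, 12): d=(0,8) inclusive
  edge (18, 12)→(8, 6): d=(-10,-6) inclusive
  edge (8, 6)→(18, 4): d=(10,-2) inclusive
    (1,1)@(3, 3): e=[120,0,-40] → ·  [on edge]
    (6,2)@(13, 5): e=[40,40,0] → █  [on edge]
    (7,2)@(15, 5): e=[24,52,4] → █
    (8,2)@(17, 5): e=[8,64,8] → █
    (9,2)@(19, 5): e=[-8,76,12] → ·
    (1,3)@(3, 7): e=[120,-40,0] → ·  [on edge]
    (5,3)@(11, 7): e=[56,8,16] → █
    (9,3)@(19, 7): e=[-8,56,32] → ·
    (5,4)@(11, 9): e=[56,-12,36] → ·
    (6,4)@(13, 9): e=[40,0,40] → █  [on edge]
    (9,4)@(19, 9): e=[-8,36,52] → ·
    (6,5)@(13, 11): e=[40,-20,60] → ·
  covered (11 px):
    · · · · · · · · · ·
    · · · · · · · · · ·
    · · · · · · █ █ █ ·
    · · · · · █ █ █ █ ·
    · · · · · · █ █ █ ·
    · · · · · · · · █ ·

Final: 26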